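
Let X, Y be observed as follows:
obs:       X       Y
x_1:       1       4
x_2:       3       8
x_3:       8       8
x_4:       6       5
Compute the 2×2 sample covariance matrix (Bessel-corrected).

Step 1 — column means:
  mean(X) = (1 + 3 + 8 + 6) / 4 = 18/4 = 4.5
  mean(Y) = (4 + 8 + 8 + 5) / 4 = 25/4 = 6.25

Step 2 — sample covariance S[i,j] = (1/(n-1)) · Σ_k (x_{k,i} - mean_i) · (x_{k,j} - mean_j), with n-1 = 3.
  S[X,X] = ((-3.5)·(-3.5) + (-1.5)·(-1.5) + (3.5)·(3.5) + (1.5)·(1.5)) / 3 = 29/3 = 9.6667
  S[X,Y] = ((-3.5)·(-2.25) + (-1.5)·(1.75) + (3.5)·(1.75) + (1.5)·(-1.25)) / 3 = 9.5/3 = 3.1667
  S[Y,Y] = ((-2.25)·(-2.25) + (1.75)·(1.75) + (1.75)·(1.75) + (-1.25)·(-1.25)) / 3 = 12.75/3 = 4.25

S is symmetric (S[j,i] = S[i,j]). Assembling:

S = [[9.6667, 3.1667],
 [3.1667, 4.25]]


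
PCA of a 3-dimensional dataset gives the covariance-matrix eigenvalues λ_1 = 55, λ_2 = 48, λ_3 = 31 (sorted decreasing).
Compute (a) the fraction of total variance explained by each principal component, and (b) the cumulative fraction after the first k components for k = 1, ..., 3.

Step 1 — total variance = trace(Sigma) = Σ λ_i = 55 + 48 + 31 = 134.

Step 2 — fraction explained by component i = λ_i / Σ λ:
  PC1: 55/134 = 0.4104
  PC2: 48/134 = 0.3582
  PC3: 31/134 = 0.2313

Step 3 — cumulative fraction after k components = (λ_1 + ... + λ_k) / Σ λ:
  k = 1: 55/134 = 0.4104
  k = 2: (55 + 48)/134 = 103/134 = 0.7687
  k = 3: (55 + 48 + 31)/134 = 134/134 = 1

Summary (fraction, with percent):

explained: PC1 0.4104 (41.04%), PC2 0.3582 (35.82%), PC3 0.2313 (23.13%);  cumulative: 0.4104, 0.7687, 1


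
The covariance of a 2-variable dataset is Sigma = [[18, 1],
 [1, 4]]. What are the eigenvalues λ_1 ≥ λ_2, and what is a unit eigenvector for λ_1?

Step 1 — characteristic polynomial of 2×2 Sigma:
  det(Sigma - λI) = λ² - trace · λ + det = 0.
  trace = 18 + 4 = 22, det = 18·4 - (1)² = 71.
Step 2 — discriminant:
  Δ = trace² - 4·det = 484 - 284 = 200.
Step 3 — eigenvalues:
  λ = (trace ± √Δ)/2 = (22 ± 14.1421)/2,
  λ_1 = 18.0711,  λ_2 = 3.9289.

Step 4 — unit eigenvector for λ_1: solve (Sigma - λ_1 I)v = 0. First row:
  (18 - 18.0711)·v_x + (1)·v_y = 0, i.e. (-0.0711)·v_x + (1)·v_y = 0,
  so v ∝ (b, λ_1 - a) = (1, 0.0711) = u.
  ||u|| = √((1)² + (0.0711)²) = √(1.0051) ≈ 1.0025,
  v_1 = u/||u|| ≈ (0.9975, 0.0709) (||v_1|| = 1).

λ_1 = 18.0711,  λ_2 = 3.9289;  v_1 ≈ (0.9975, 0.0709)


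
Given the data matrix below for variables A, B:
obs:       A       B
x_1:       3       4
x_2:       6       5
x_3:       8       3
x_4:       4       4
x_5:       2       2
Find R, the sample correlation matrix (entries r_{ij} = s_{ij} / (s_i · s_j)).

Step 1 — column means:
  mean(A) = (3 + 6 + 8 + 4 + 2) / 5 = 23/5 = 4.6
  mean(B) = (4 + 5 + 3 + 4 + 2) / 5 = 18/5 = 3.6

Step 2 — sample variances and covariances s[i,j] = (1/(n-1)) · Σ_k (x_{k,i} - mean_i) · (x_{k,j} - mean_j), with n-1 = 4:
  s[A,A] = ((-1.6)·(-1.6) + (1.4)·(1.4) + (3.4)·(3.4) + (-0.6)·(-0.6) + (-2.6)·(-2.6)) / 4 = 23.2/4 = 5.8
  s[A,B] = ((-1.6)·(0.4) + (1.4)·(1.4) + (3.4)·(-0.6) + (-0.6)·(0.4) + (-2.6)·(-1.6)) / 4 = 3.2/4 = 0.8
  s[B,B] = ((0.4)·(0.4) + (1.4)·(1.4) + (-0.6)·(-0.6) + (0.4)·(0.4) + (-1.6)·(-1.6)) / 4 = 5.2/4 = 1.3
  Sample standard deviations s_i = √(s[i,i]):
  s(A) = √(5.8) = 2.4083
  s(B) = √(1.3) = 1.1402

Step 3 — r_{ij} = s_{ij} / (s_i · s_j):
  r[A,A] = 1 (diagonal).
  r[A,B] = 0.8 / (2.4083 · 1.1402) = 0.8 / 2.7459 = 0.2913
  r[B,B] = 1 (diagonal).

R is symmetric with unit diagonal. Assembling:

R = [[1, 0.2913],
 [0.2913, 1]]


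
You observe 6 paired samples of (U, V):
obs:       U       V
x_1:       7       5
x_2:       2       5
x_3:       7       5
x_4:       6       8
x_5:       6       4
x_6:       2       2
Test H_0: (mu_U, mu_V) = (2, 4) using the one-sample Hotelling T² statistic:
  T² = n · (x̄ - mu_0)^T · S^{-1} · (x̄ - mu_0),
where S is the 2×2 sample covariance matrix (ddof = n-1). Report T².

Step 1 — sample mean vector:
  mean(U) = (7 + 2 + 7 + 6 + 6 + 2) / 6 = 30/6 = 5
  mean(V) = (5 + 5 + 5 + 8 + 4 + 2) / 6 = 29/6 = 4.8333
  x̄ = (5, 4.8333),  deviation x̄ - mu_0 = (5, 4.8333) - (2, 4) = (3, 0.8333).

Step 2 — sample covariance matrix, S[i,j] = (1/(n-1)) · Σ_k (x_{k,i} - mean_i) · (x_{k,j} - mean_j), divisor n-1 = 5:
  S[U,U] = ((2)·(2) + (-3)·(-3) + (2)·(2) + (1)·(1) + (1)·(1) + (-3)·(-3)) / 5 = 28/5 = 5.6
  S[U,V] = ((2)·(0.1667) + (-3)·(0.1667) + (2)·(0.1667) + (1)·(3.1667) + (1)·(-0.8333) + (-3)·(-2.8333)) / 5 = 11/5 = 2.2
  S[V,V] = ((0.1667)·(0.1667) + (0.1667)·(0.1667) + (0.1667)·(0.1667) + (3.1667)·(3.1667) + (-0.8333)·(-0.8333) + (-2.8333)·(-2.8333)) / 5 = 18.8333/5 = 3.7667
  S = [[5.6, 2.2],
 [2.2, 3.7667]].

Step 3 — invert S. det(S) = 5.6·3.7667 - (2.2)² = 16.2533.
  S^{-1} = (1/det) · [[d, -b], [-b, a]] = [[0.2317, -0.1354],
 [-0.1354, 0.3445]].

Step 4 — quadratic form (x̄ - mu_0)^T · S^{-1} · (x̄ - mu_0):
  S^{-1} · (x̄ - mu_0) = (0.5824, -0.1189),
  (x̄ - mu_0)^T · [...] = (3)·(0.5824) + (0.8333)·(-0.1189) = 1.6482.

Step 5 — scale by n: T² = 6 · 1.6482 = 9.8893.

T² ≈ 9.8893


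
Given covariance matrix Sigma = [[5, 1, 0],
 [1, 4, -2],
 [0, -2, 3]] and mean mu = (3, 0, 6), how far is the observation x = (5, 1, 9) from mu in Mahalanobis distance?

Step 1 — centre the observation: (x - mu) = (2, 1, 3).

Step 2 — invert Sigma (cofactor / det for 3×3, or solve directly):
  Sigma^{-1} = [[0.2162, -0.0811, -0.0541],
 [-0.0811, 0.4054, 0.2703],
 [-0.0541, 0.2703, 0.5135]].

Step 3 — form the quadratic (x - mu)^T · Sigma^{-1} · (x - mu):
  Sigma^{-1} · (x - mu) = (0.1892, 1.0541, 1.7027).
  (x - mu)^T · [Sigma^{-1} · (x - mu)] = (2)·(0.1892) + (1)·(1.0541) + (3)·(1.7027) = 6.5405.

Step 4 — take square root: d = √(6.5405) ≈ 2.5574.

d(x, mu) = √(6.5405) ≈ 2.5574


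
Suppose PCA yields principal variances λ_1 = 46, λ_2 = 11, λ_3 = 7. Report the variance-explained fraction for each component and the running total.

Step 1 — total variance = trace(Sigma) = Σ λ_i = 46 + 11 + 7 = 64.

Step 2 — fraction explained by component i = λ_i / Σ λ:
  PC1: 46/64 = 0.7188
  PC2: 11/64 = 0.1719
  PC3: 7/64 = 0.1094

Step 3 — cumulative fraction after k components = (λ_1 + ... + λ_k) / Σ λ:
  k = 1: 46/64 = 0.7188
  k = 2: (46 + 11)/64 = 57/64 = 0.8906
  k = 3: (46 + 11 + 7)/64 = 64/64 = 1

Summary (fraction, with percent):

explained: PC1 0.7188 (71.88%), PC2 0.1719 (17.19%), PC3 0.1094 (10.94%);  cumulative: 0.7188, 0.8906, 1


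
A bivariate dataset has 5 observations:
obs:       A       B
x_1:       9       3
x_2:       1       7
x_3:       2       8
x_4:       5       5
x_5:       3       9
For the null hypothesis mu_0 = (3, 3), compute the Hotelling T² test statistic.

Step 1 — sample mean vector:
  mean(A) = (9 + 1 + 2 + 5 + 3) / 5 = 20/5 = 4
  mean(B) = (3 + 7 + 8 + 5 + 9) / 5 = 32/5 = 6.4
  x̄ = (4, 6.4),  deviation x̄ - mu_0 = (4, 6.4) - (3, 3) = (1, 3.4).

Step 2 — sample covariance matrix, S[i,j] = (1/(n-1)) · Σ_k (x_{k,i} - mean_i) · (x_{k,j} - mean_j), divisor n-1 = 4:
  S[A,A] = ((5)·(5) + (-3)·(-3) + (-2)·(-2) + (1)·(1) + (-1)·(-1)) / 4 = 40/4 = 10
  S[A,B] = ((5)·(-3.4) + (-3)·(0.6) + (-2)·(1.6) + (1)·(-1.4) + (-1)·(2.6)) / 4 = -26/4 = -6.5
  S[B,B] = ((-3.4)·(-3.4) + (0.6)·(0.6) + (1.6)·(1.6) + (-1.4)·(-1.4) + (2.6)·(2.6)) / 4 = 23.2/4 = 5.8
  S = [[10, -6.5],
 [-6.5, 5.8]].

Step 3 — invert S. det(S) = 10·5.8 - (-6.5)² = 15.75.
  S^{-1} = (1/det) · [[d, -b], [-b, a]] = [[0.3683, 0.4127],
 [0.4127, 0.6349]].

Step 4 — quadratic form (x̄ - mu_0)^T · S^{-1} · (x̄ - mu_0):
  S^{-1} · (x̄ - mu_0) = (1.7714, 2.5714),
  (x̄ - mu_0)^T · [...] = (1)·(1.7714) + (3.4)·(2.5714) = 10.5143.

Step 5 — scale by n: T² = 5 · 10.5143 = 52.5714.

T² ≈ 52.5714


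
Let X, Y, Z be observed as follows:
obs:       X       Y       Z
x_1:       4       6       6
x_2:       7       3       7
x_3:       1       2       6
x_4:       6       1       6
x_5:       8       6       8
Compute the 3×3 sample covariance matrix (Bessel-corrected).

Step 1 — column means:
  mean(X) = (4 + 7 + 1 + 6 + 8) / 5 = 26/5 = 5.2
  mean(Y) = (6 + 3 + 2 + 1 + 6) / 5 = 18/5 = 3.6
  mean(Z) = (6 + 7 + 6 + 6 + 8) / 5 = 33/5 = 6.6

Step 2 — sample covariance S[i,j] = (1/(n-1)) · Σ_k (x_{k,i} - mean_i) · (x_{k,j} - mean_j), with n-1 = 4.
  S[X,X] = ((-1.2)·(-1.2) + (1.8)·(1.8) + (-4.2)·(-4.2) + (0.8)·(0.8) + (2.8)·(2.8)) / 4 = 30.8/4 = 7.7
  S[X,Y] = ((-1.2)·(2.4) + (1.8)·(-0.6) + (-4.2)·(-1.6) + (0.8)·(-2.6) + (2.8)·(2.4)) / 4 = 7.4/4 = 1.85
  S[X,Z] = ((-1.2)·(-0.6) + (1.8)·(0.4) + (-4.2)·(-0.6) + (0.8)·(-0.6) + (2.8)·(1.4)) / 4 = 7.4/4 = 1.85
  S[Y,Y] = ((2.4)·(2.4) + (-0.6)·(-0.6) + (-1.6)·(-1.6) + (-2.6)·(-2.6) + (2.4)·(2.4)) / 4 = 21.2/4 = 5.3
  S[Y,Z] = ((2.4)·(-0.6) + (-0.6)·(0.4) + (-1.6)·(-0.6) + (-2.6)·(-0.6) + (2.4)·(1.4)) / 4 = 4.2/4 = 1.05
  S[Z,Z] = ((-0.6)·(-0.6) + (0.4)·(0.4) + (-0.6)·(-0.6) + (-0.6)·(-0.6) + (1.4)·(1.4)) / 4 = 3.2/4 = 0.8

S is symmetric (S[j,i] = S[i,j]). Assembling:

S = [[7.7, 1.85, 1.85],
 [1.85, 5.3, 1.05],
 [1.85, 1.05, 0.8]]


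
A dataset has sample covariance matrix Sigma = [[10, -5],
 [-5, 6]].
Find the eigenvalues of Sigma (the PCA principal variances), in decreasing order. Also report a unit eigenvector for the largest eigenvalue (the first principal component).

Step 1 — characteristic polynomial of 2×2 Sigma:
  det(Sigma - λI) = λ² - trace · λ + det = 0.
  trace = 10 + 6 = 16, det = 10·6 - (-5)² = 35.
Step 2 — discriminant:
  Δ = trace² - 4·det = 256 - 140 = 116.
Step 3 — eigenvalues:
  λ = (trace ± √Δ)/2 = (16 ± 10.7703)/2,
  λ_1 = 13.3852,  λ_2 = 2.6148.

Step 4 — unit eigenvector for λ_1: solve (Sigma - λ_1 I)v = 0. First row:
  (10 - 13.3852)·v_x + (-5)·v_y = 0, i.e. (-3.3852)·v_x + (-5)·v_y = 0,
  so v ∝ (b, λ_1 - a) = (-5, 3.3852); multiply by -1 so the first entry is positive: u = (5, -3.3852).
  ||u|| = √((5)² + (-3.3852)²) = √(36.4593) ≈ 6.0382,
  v_1 = u/||u|| ≈ (0.8281, -0.5606) (||v_1|| = 1).

λ_1 = 13.3852,  λ_2 = 2.6148;  v_1 ≈ (0.8281, -0.5606)


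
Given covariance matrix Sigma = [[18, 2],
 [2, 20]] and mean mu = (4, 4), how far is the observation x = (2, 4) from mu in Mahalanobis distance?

Step 1 — centre the observation: (x - mu) = (-2, 0).

Step 2 — invert Sigma. det(Sigma) = 18·20 - (2)² = 356.
  Sigma^{-1} = (1/det) · [[d, -b], [-b, a]] = [[0.0562, -0.0056],
 [-0.0056, 0.0506]].

Step 3 — form the quadratic (x - mu)^T · Sigma^{-1} · (x - mu):
  Sigma^{-1} · (x - mu) = (-0.1124, 0.0112).
  (x - mu)^T · [Sigma^{-1} · (x - mu)] = (-2)·(-0.1124) + (0)·(0.0112) = 0.2247.

Step 4 — take square root: d = √(0.2247) ≈ 0.474.

d(x, mu) = √(0.2247) ≈ 0.474


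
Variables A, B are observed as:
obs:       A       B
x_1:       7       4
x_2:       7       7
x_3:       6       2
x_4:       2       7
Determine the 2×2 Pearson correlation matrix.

Step 1 — column means:
  mean(A) = (7 + 7 + 6 + 2) / 4 = 22/4 = 5.5
  mean(B) = (4 + 7 + 2 + 7) / 4 = 20/4 = 5

Step 2 — sample variances and covariances s[i,j] = (1/(n-1)) · Σ_k (x_{k,i} - mean_i) · (x_{k,j} - mean_j), with n-1 = 3:
  s[A,A] = ((1.5)·(1.5) + (1.5)·(1.5) + (0.5)·(0.5) + (-3.5)·(-3.5)) / 3 = 17/3 = 5.6667
  s[A,B] = ((1.5)·(-1) + (1.5)·(2) + (0.5)·(-3) + (-3.5)·(2)) / 3 = -7/3 = -2.3333
  s[B,B] = ((-1)·(-1) + (2)·(2) + (-3)·(-3) + (2)·(2)) / 3 = 18/3 = 6
  Sample standard deviations s_i = √(s[i,i]):
  s(A) = √(5.6667) = 2.3805
  s(B) = √(6) = 2.4495

Step 3 — r_{ij} = s_{ij} / (s_i · s_j):
  r[A,A] = 1 (diagonal).
  r[A,B] = -2.3333 / (2.3805 · 2.4495) = -2.3333 / 5.831 = -0.4002
  r[B,B] = 1 (diagonal).

R is symmetric with unit diagonal. Assembling:

R = [[1, -0.4002],
 [-0.4002, 1]]


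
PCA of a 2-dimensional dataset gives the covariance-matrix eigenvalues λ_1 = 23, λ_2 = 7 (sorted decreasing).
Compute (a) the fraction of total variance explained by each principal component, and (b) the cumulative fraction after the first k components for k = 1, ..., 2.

Step 1 — total variance = trace(Sigma) = Σ λ_i = 23 + 7 = 30.

Step 2 — fraction explained by component i = λ_i / Σ λ:
  PC1: 23/30 = 0.7667
  PC2: 7/30 = 0.2333

Step 3 — cumulative fraction after k components = (λ_1 + ... + λ_k) / Σ λ:
  k = 1: 23/30 = 0.7667
  k = 2: (23 + 7)/30 = 30/30 = 1

Summary (fraction, with percent):

explained: PC1 0.7667 (76.67%), PC2 0.2333 (23.33%);  cumulative: 0.7667, 1


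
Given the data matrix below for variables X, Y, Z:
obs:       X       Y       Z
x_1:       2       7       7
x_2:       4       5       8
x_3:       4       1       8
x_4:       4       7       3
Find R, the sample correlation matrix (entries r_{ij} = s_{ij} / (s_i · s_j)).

Step 1 — column means:
  mean(X) = (2 + 4 + 4 + 4) / 4 = 14/4 = 3.5
  mean(Y) = (7 + 5 + 1 + 7) / 4 = 20/4 = 5
  mean(Z) = (7 + 8 + 8 + 3) / 4 = 26/4 = 6.5

Step 2 — sample variances and covariances s[i,j] = (1/(n-1)) · Σ_k (x_{k,i} - mean_i) · (x_{k,j} - mean_j), with n-1 = 3:
  s[X,X] = ((-1.5)·(-1.5) + (0.5)·(0.5) + (0.5)·(0.5) + (0.5)·(0.5)) / 3 = 3/3 = 1
  s[X,Y] = ((-1.5)·(2) + (0.5)·(0) + (0.5)·(-4) + (0.5)·(2)) / 3 = -4/3 = -1.3333
  s[X,Z] = ((-1.5)·(0.5) + (0.5)·(1.5) + (0.5)·(1.5) + (0.5)·(-3.5)) / 3 = -1/3 = -0.3333
  s[Y,Y] = ((2)·(2) + (0)·(0) + (-4)·(-4) + (2)·(2)) / 3 = 24/3 = 8
  s[Y,Z] = ((2)·(0.5) + (0)·(1.5) + (-4)·(1.5) + (2)·(-3.5)) / 3 = -12/3 = -4
  s[Z,Z] = ((0.5)·(0.5) + (1.5)·(1.5) + (1.5)·(1.5) + (-3.5)·(-3.5)) / 3 = 17/3 = 5.6667
  Sample standard deviations s_i = √(s[i,i]):
  s(X) = √(1) = 1
  s(Y) = √(8) = 2.8284
  s(Z) = √(5.6667) = 2.3805

Step 3 — r_{ij} = s_{ij} / (s_i · s_j):
  r[X,X] = 1 (diagonal).
  r[X,Y] = -1.3333 / (1 · 2.8284) = -1.3333 / 2.8284 = -0.4714
  r[X,Z] = -0.3333 / (1 · 2.3805) = -0.3333 / 2.3805 = -0.14
  r[Y,Y] = 1 (diagonal).
  r[Y,Z] = -4 / (2.8284 · 2.3805) = -4 / 6.733 = -0.5941
  r[Z,Z] = 1 (diagonal).

R is symmetric with unit diagonal. Assembling:

R = [[1, -0.4714, -0.14],
 [-0.4714, 1, -0.5941],
 [-0.14, -0.5941, 1]]


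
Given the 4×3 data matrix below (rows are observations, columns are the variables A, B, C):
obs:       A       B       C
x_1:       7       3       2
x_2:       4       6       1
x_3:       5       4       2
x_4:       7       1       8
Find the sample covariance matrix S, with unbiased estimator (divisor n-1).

Step 1 — column means:
  mean(A) = (7 + 4 + 5 + 7) / 4 = 23/4 = 5.75
  mean(B) = (3 + 6 + 4 + 1) / 4 = 14/4 = 3.5
  mean(C) = (2 + 1 + 2 + 8) / 4 = 13/4 = 3.25

Step 2 — sample covariance S[i,j] = (1/(n-1)) · Σ_k (x_{k,i} - mean_i) · (x_{k,j} - mean_j), with n-1 = 3.
  S[A,A] = ((1.25)·(1.25) + (-1.75)·(-1.75) + (-0.75)·(-0.75) + (1.25)·(1.25)) / 3 = 6.75/3 = 2.25
  S[A,B] = ((1.25)·(-0.5) + (-1.75)·(2.5) + (-0.75)·(0.5) + (1.25)·(-2.5)) / 3 = -8.5/3 = -2.8333
  S[A,C] = ((1.25)·(-1.25) + (-1.75)·(-2.25) + (-0.75)·(-1.25) + (1.25)·(4.75)) / 3 = 9.25/3 = 3.0833
  S[B,B] = ((-0.5)·(-0.5) + (2.5)·(2.5) + (0.5)·(0.5) + (-2.5)·(-2.5)) / 3 = 13/3 = 4.3333
  S[B,C] = ((-0.5)·(-1.25) + (2.5)·(-2.25) + (0.5)·(-1.25) + (-2.5)·(4.75)) / 3 = -17.5/3 = -5.8333
  S[C,C] = ((-1.25)·(-1.25) + (-2.25)·(-2.25) + (-1.25)·(-1.25) + (4.75)·(4.75)) / 3 = 30.75/3 = 10.25

S is symmetric (S[j,i] = S[i,j]). Assembling:

S = [[2.25, -2.8333, 3.0833],
 [-2.8333, 4.3333, -5.8333],
 [3.0833, -5.8333, 10.25]]


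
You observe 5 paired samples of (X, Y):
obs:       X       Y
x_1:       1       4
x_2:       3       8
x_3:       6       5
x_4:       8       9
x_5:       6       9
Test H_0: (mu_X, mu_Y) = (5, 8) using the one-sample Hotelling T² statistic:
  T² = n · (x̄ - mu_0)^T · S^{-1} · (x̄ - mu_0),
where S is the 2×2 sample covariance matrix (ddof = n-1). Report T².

Step 1 — sample mean vector:
  mean(X) = (1 + 3 + 6 + 8 + 6) / 5 = 24/5 = 4.8
  mean(Y) = (4 + 8 + 5 + 9 + 9) / 5 = 35/5 = 7
  x̄ = (4.8, 7),  deviation x̄ - mu_0 = (4.8, 7) - (5, 8) = (-0.2, -1).

Step 2 — sample covariance matrix, S[i,j] = (1/(n-1)) · Σ_k (x_{k,i} - mean_i) · (x_{k,j} - mean_j), divisor n-1 = 4:
  S[X,X] = ((-3.8)·(-3.8) + (-1.8)·(-1.8) + (1.2)·(1.2) + (3.2)·(3.2) + (1.2)·(1.2)) / 4 = 30.8/4 = 7.7
  S[X,Y] = ((-3.8)·(-3) + (-1.8)·(1) + (1.2)·(-2) + (3.2)·(2) + (1.2)·(2)) / 4 = 16/4 = 4
  S[Y,Y] = ((-3)·(-3) + (1)·(1) + (-2)·(-2) + (2)·(2) + (2)·(2)) / 4 = 22/4 = 5.5
  S = [[7.7, 4],
 [4, 5.5]].

Step 3 — invert S. det(S) = 7.7·5.5 - (4)² = 26.35.
  S^{-1} = (1/det) · [[d, -b], [-b, a]] = [[0.2087, -0.1518],
 [-0.1518, 0.2922]].

Step 4 — quadratic form (x̄ - mu_0)^T · S^{-1} · (x̄ - mu_0):
  S^{-1} · (x̄ - mu_0) = (0.1101, -0.2619),
  (x̄ - mu_0)^T · [...] = (-0.2)·(0.1101) + (-1)·(-0.2619) = 0.2398.

Step 5 — scale by n: T² = 5 · 0.2398 = 1.1992.

T² ≈ 1.1992


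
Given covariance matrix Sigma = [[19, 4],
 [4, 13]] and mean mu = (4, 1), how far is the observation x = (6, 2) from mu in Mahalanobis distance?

Step 1 — centre the observation: (x - mu) = (2, 1).

Step 2 — invert Sigma. det(Sigma) = 19·13 - (4)² = 231.
  Sigma^{-1} = (1/det) · [[d, -b], [-b, a]] = [[0.0563, -0.0173],
 [-0.0173, 0.0823]].

Step 3 — form the quadratic (x - mu)^T · Sigma^{-1} · (x - mu):
  Sigma^{-1} · (x - mu) = (0.0952, 0.0476).
  (x - mu)^T · [Sigma^{-1} · (x - mu)] = (2)·(0.0952) + (1)·(0.0476) = 0.2381.

Step 4 — take square root: d = √(0.2381) ≈ 0.488.

d(x, mu) = √(0.2381) ≈ 0.488


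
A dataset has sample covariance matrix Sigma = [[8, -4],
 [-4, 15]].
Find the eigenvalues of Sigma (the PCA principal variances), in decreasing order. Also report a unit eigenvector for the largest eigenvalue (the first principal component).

Step 1 — characteristic polynomial of 2×2 Sigma:
  det(Sigma - λI) = λ² - trace · λ + det = 0.
  trace = 8 + 15 = 23, det = 8·15 - (-4)² = 104.
Step 2 — discriminant:
  Δ = trace² - 4·det = 529 - 416 = 113.
Step 3 — eigenvalues:
  λ = (trace ± √Δ)/2 = (23 ± 10.6301)/2,
  λ_1 = 16.8151,  λ_2 = 6.1849.

Step 4 — unit eigenvector for λ_1: solve (Sigma - λ_1 I)v = 0. First row:
  (8 - 16.8151)·v_x + (-4)·v_y = 0, i.e. (-8.8151)·v_x + (-4)·v_y = 0,
  so v ∝ (b, λ_1 - a) = (-4, 8.8151); multiply by -1 so the first entry is positive: u = (4, -8.8151).
  ||u|| = √((4)² + (-8.8151)²) = √(93.7055) ≈ 9.6802,
  v_1 = u/||u|| ≈ (0.4132, -0.9106) (||v_1|| = 1).

λ_1 = 16.8151,  λ_2 = 6.1849;  v_1 ≈ (0.4132, -0.9106)


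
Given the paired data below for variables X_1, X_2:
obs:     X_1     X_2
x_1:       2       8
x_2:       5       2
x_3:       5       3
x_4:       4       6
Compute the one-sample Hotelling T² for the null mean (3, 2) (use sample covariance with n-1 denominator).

Step 1 — sample mean vector:
  mean(X_1) = (2 + 5 + 5 + 4) / 4 = 16/4 = 4
  mean(X_2) = (8 + 2 + 3 + 6) / 4 = 19/4 = 4.75
  x̄ = (4, 4.75),  deviation x̄ - mu_0 = (4, 4.75) - (3, 2) = (1, 2.75).

Step 2 — sample covariance matrix, S[i,j] = (1/(n-1)) · Σ_k (x_{k,i} - mean_i) · (x_{k,j} - mean_j), divisor n-1 = 3:
  S[X_1,X_1] = ((-2)·(-2) + (1)·(1) + (1)·(1) + (0)·(0)) / 3 = 6/3 = 2
  S[X_1,X_2] = ((-2)·(3.25) + (1)·(-2.75) + (1)·(-1.75) + (0)·(1.25)) / 3 = -11/3 = -3.6667
  S[X_2,X_2] = ((3.25)·(3.25) + (-2.75)·(-2.75) + (-1.75)·(-1.75) + (1.25)·(1.25)) / 3 = 22.75/3 = 7.5833
  S = [[2, -3.6667],
 [-3.6667, 7.5833]].

Step 3 — invert S. det(S) = 2·7.5833 - (-3.6667)² = 1.7222.
  S^{-1} = (1/det) · [[d, -b], [-b, a]] = [[4.4032, 2.129],
 [2.129, 1.1613]].

Step 4 — quadratic form (x̄ - mu_0)^T · S^{-1} · (x̄ - mu_0):
  S^{-1} · (x̄ - mu_0) = (10.2581, 5.3226),
  (x̄ - mu_0)^T · [...] = (1)·(10.2581) + (2.75)·(5.3226) = 24.8952.

Step 5 — scale by n: T² = 4 · 24.8952 = 99.5806.

T² ≈ 99.5806


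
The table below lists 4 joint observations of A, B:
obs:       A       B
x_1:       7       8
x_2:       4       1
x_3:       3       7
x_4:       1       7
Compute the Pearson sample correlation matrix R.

Step 1 — column means:
  mean(A) = (7 + 4 + 3 + 1) / 4 = 15/4 = 3.75
  mean(B) = (8 + 1 + 7 + 7) / 4 = 23/4 = 5.75

Step 2 — sample variances and covariances s[i,j] = (1/(n-1)) · Σ_k (x_{k,i} - mean_i) · (x_{k,j} - mean_j), with n-1 = 3:
  s[A,A] = ((3.25)·(3.25) + (0.25)·(0.25) + (-0.75)·(-0.75) + (-2.75)·(-2.75)) / 3 = 18.75/3 = 6.25
  s[A,B] = ((3.25)·(2.25) + (0.25)·(-4.75) + (-0.75)·(1.25) + (-2.75)·(1.25)) / 3 = 1.75/3 = 0.5833
  s[B,B] = ((2.25)·(2.25) + (-4.75)·(-4.75) + (1.25)·(1.25) + (1.25)·(1.25)) / 3 = 30.75/3 = 10.25
  Sample standard deviations s_i = √(s[i,i]):
  s(A) = √(6.25) = 2.5
  s(B) = √(10.25) = 3.2016

Step 3 — r_{ij} = s_{ij} / (s_i · s_j):
  r[A,A] = 1 (diagonal).
  r[A,B] = 0.5833 / (2.5 · 3.2016) = 0.5833 / 8.0039 = 0.0729
  r[B,B] = 1 (diagonal).

R is symmetric with unit diagonal. Assembling:

R = [[1, 0.0729],
 [0.0729, 1]]


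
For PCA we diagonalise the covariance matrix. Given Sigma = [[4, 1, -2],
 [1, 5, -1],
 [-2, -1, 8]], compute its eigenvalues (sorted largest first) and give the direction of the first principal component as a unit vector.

Step 1 — characteristic polynomial p(λ) = det(λI - Sigma) = λ³ - tr·λ² + c_1·λ - det, where tr = trace, c_1 = sum of the principal 2×2 minors, det = det(Sigma):
  tr = 4 + 5 + 8 = 17,
  c_1 = (4·5 - (1)²) + (4·8 - (-2)²) + (5·8 - (-1)²) = 19 + 28 + 39 = 86,
  det = 4·(5·8 - (-1)²) - (1)·((1)·8 - (-1)·(-2)) + (-2)·((1)·(-1) - 5·(-2)) = 4·(39) - (1)·(6) + (-2)·(9) = 132.
  So p(λ) = λ³ - 17λ² + 86λ - 132.
Step 2 — look for an integer root (rational root theorem: any rational root is an integer divisor of 132). Testing λ = 3:
  p(3) = 27 - 153 + 258 - 132 = 0  ✓
  Dividing out (λ - 3): p(λ) = (λ - 3)(λ² - 14λ + 44).
Step 3 — remaining eigenvalues from the quadratic λ² - 14λ + 44 = 0:
  Δ = 14² - 4·44 = 196 - 176 = 20,  λ = (14 ± √20)/2 = (14 ± 4.4721)/2 ≈ 9.2361 or 4.7639.
  Sorted: λ_1 = 9.2361,  λ_2 = 4.7639,  λ_3 = 3  (check: sum = 17 = tr ✓).

Step 4 — unit eigenvector for λ_1 ≈ 9.2361: v spans the null space of (Sigma - λ_1 I), whose rows are
  r_1 = (-5.2361, 1, -2),  r_2 = (1, -4.2361, -1),  r_3 = (-2, -1, -1.2361).
  v is orthogonal to every row, so take v ∝ r_1 × r_2 = ((1)·(-1) - (-2)·(-4.2361), (-2)·(1) - (-5.2361)·(-1), (-5.2361)·(-4.2361) - (1)·(1)) ≈ (-9.4721, -7.2361, 21.1803).
  Rescale (multiply by -1 so the first nonzero entry is positive): u = (9.4721, 7.2361, -21.1803).
  ||u|| = √((9.4721)² + (7.2361)² + (-21.1803)²) = √(590.6888) ≈ 24.3041,  v_1 = u/||u|| ≈ (0.3897, 0.2977, -0.8715) (||v_1|| = 1).

λ_1 = 9.2361,  λ_2 = 4.7639,  λ_3 = 3;  v_1 ≈ (0.3897, 0.2977, -0.8715)


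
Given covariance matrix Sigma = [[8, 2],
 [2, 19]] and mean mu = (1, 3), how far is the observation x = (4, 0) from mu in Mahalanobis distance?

Step 1 — centre the observation: (x - mu) = (3, -3).

Step 2 — invert Sigma. det(Sigma) = 8·19 - (2)² = 148.
  Sigma^{-1} = (1/det) · [[d, -b], [-b, a]] = [[0.1284, -0.0135],
 [-0.0135, 0.0541]].

Step 3 — form the quadratic (x - mu)^T · Sigma^{-1} · (x - mu):
  Sigma^{-1} · (x - mu) = (0.4257, -0.2027).
  (x - mu)^T · [Sigma^{-1} · (x - mu)] = (3)·(0.4257) + (-3)·(-0.2027) = 1.8851.

Step 4 — take square root: d = √(1.8851) ≈ 1.373.

d(x, mu) = √(1.8851) ≈ 1.373


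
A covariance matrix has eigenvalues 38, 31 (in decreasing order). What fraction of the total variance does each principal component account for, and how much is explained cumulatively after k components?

Step 1 — total variance = trace(Sigma) = Σ λ_i = 38 + 31 = 69.

Step 2 — fraction explained by component i = λ_i / Σ λ:
  PC1: 38/69 = 0.5507
  PC2: 31/69 = 0.4493

Step 3 — cumulative fraction after k components = (λ_1 + ... + λ_k) / Σ λ:
  k = 1: 38/69 = 0.5507
  k = 2: (38 + 31)/69 = 69/69 = 1

Summary (fraction, with percent):

explained: PC1 0.5507 (55.07%), PC2 0.4493 (44.93%);  cumulative: 0.5507, 1


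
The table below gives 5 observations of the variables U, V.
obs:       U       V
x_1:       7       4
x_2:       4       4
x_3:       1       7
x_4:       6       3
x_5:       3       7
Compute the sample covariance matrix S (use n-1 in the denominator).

Step 1 — column means:
  mean(U) = (7 + 4 + 1 + 6 + 3) / 5 = 21/5 = 4.2
  mean(V) = (4 + 4 + 7 + 3 + 7) / 5 = 25/5 = 5

Step 2 — sample covariance S[i,j] = (1/(n-1)) · Σ_k (x_{k,i} - mean_i) · (x_{k,j} - mean_j), with n-1 = 4.
  S[U,U] = ((2.8)·(2.8) + (-0.2)·(-0.2) + (-3.2)·(-3.2) + (1.8)·(1.8) + (-1.2)·(-1.2)) / 4 = 22.8/4 = 5.7
  S[U,V] = ((2.8)·(-1) + (-0.2)·(-1) + (-3.2)·(2) + (1.8)·(-2) + (-1.2)·(2)) / 4 = -15/4 = -3.75
  S[V,V] = ((-1)·(-1) + (-1)·(-1) + (2)·(2) + (-2)·(-2) + (2)·(2)) / 4 = 14/4 = 3.5

S is symmetric (S[j,i] = S[i,j]). Assembling:

S = [[5.7, -3.75],
 [-3.75, 3.5]]


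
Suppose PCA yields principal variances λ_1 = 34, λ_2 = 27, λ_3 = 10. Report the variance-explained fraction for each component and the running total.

Step 1 — total variance = trace(Sigma) = Σ λ_i = 34 + 27 + 10 = 71.

Step 2 — fraction explained by component i = λ_i / Σ λ:
  PC1: 34/71 = 0.4789
  PC2: 27/71 = 0.3803
  PC3: 10/71 = 0.1408

Step 3 — cumulative fraction after k components = (λ_1 + ... + λ_k) / Σ λ:
  k = 1: 34/71 = 0.4789
  k = 2: (34 + 27)/71 = 61/71 = 0.8592
  k = 3: (34 + 27 + 10)/71 = 71/71 = 1

Summary (fraction, with percent):

explained: PC1 0.4789 (47.89%), PC2 0.3803 (38.03%), PC3 0.1408 (14.08%);  cumulative: 0.4789, 0.8592, 1


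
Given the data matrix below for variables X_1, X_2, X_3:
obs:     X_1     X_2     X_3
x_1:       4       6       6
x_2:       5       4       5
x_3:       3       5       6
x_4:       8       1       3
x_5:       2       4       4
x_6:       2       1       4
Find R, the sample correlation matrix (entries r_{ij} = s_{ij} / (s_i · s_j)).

Step 1 — column means:
  mean(X_1) = (4 + 5 + 3 + 8 + 2 + 2) / 6 = 24/6 = 4
  mean(X_2) = (6 + 4 + 5 + 1 + 4 + 1) / 6 = 21/6 = 3.5
  mean(X_3) = (6 + 5 + 6 + 3 + 4 + 4) / 6 = 28/6 = 4.6667

Step 2 — sample variances and covariances s[i,j] = (1/(n-1)) · Σ_k (x_{k,i} - mean_i) · (x_{k,j} - mean_j), with n-1 = 5:
  s[X_1,X_1] = ((0)·(0) + (1)·(1) + (-1)·(-1) + (4)·(4) + (-2)·(-2) + (-2)·(-2)) / 5 = 26/5 = 5.2
  s[X_1,X_2] = ((0)·(2.5) + (1)·(0.5) + (-1)·(1.5) + (4)·(-2.5) + (-2)·(0.5) + (-2)·(-2.5)) / 5 = -7/5 = -1.4
  s[X_1,X_3] = ((0)·(1.3333) + (1)·(0.3333) + (-1)·(1.3333) + (4)·(-1.6667) + (-2)·(-0.6667) + (-2)·(-0.6667)) / 5 = -5/5 = -1
  s[X_2,X_2] = ((2.5)·(2.5) + (0.5)·(0.5) + (1.5)·(1.5) + (-2.5)·(-2.5) + (0.5)·(0.5) + (-2.5)·(-2.5)) / 5 = 21.5/5 = 4.3
  s[X_2,X_3] = ((2.5)·(1.3333) + (0.5)·(0.3333) + (1.5)·(1.3333) + (-2.5)·(-1.6667) + (0.5)·(-0.6667) + (-2.5)·(-0.6667)) / 5 = 11/5 = 2.2
  s[X_3,X_3] = ((1.3333)·(1.3333) + (0.3333)·(0.3333) + (1.3333)·(1.3333) + (-1.6667)·(-1.6667) + (-0.6667)·(-0.6667) + (-0.6667)·(-0.6667)) / 5 = 7.3333/5 = 1.4667
  Sample standard deviations s_i = √(s[i,i]):
  s(X_1) = √(5.2) = 2.2804
  s(X_2) = √(4.3) = 2.0736
  s(X_3) = √(1.4667) = 1.2111

Step 3 — r_{ij} = s_{ij} / (s_i · s_j):
  r[X_1,X_1] = 1 (diagonal).
  r[X_1,X_2] = -1.4 / (2.2804 · 2.0736) = -1.4 / 4.7286 = -0.2961
  r[X_1,X_3] = -1 / (2.2804 · 1.2111) = -1 / 2.7616 = -0.3621
  r[X_2,X_2] = 1 (diagonal).
  r[X_2,X_3] = 2.2 / (2.0736 · 1.2111) = 2.2 / 2.5113 = 0.876
  r[X_3,X_3] = 1 (diagonal).

R is symmetric with unit diagonal. Assembling:

R = [[1, -0.2961, -0.3621],
 [-0.2961, 1, 0.876],
 [-0.3621, 0.876, 1]]


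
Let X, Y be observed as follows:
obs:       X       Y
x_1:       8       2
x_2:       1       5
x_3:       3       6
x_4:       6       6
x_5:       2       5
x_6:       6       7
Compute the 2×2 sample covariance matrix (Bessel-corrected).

Step 1 — column means:
  mean(X) = (8 + 1 + 3 + 6 + 2 + 6) / 6 = 26/6 = 4.3333
  mean(Y) = (2 + 5 + 6 + 6 + 5 + 7) / 6 = 31/6 = 5.1667

Step 2 — sample covariance S[i,j] = (1/(n-1)) · Σ_k (x_{k,i} - mean_i) · (x_{k,j} - mean_j), with n-1 = 5.
  S[X,X] = ((3.6667)·(3.6667) + (-3.3333)·(-3.3333) + (-1.3333)·(-1.3333) + (1.6667)·(1.6667) + (-2.3333)·(-2.3333) + (1.6667)·(1.6667)) / 5 = 37.3333/5 = 7.4667
  S[X,Y] = ((3.6667)·(-3.1667) + (-3.3333)·(-0.1667) + (-1.3333)·(0.8333) + (1.6667)·(0.8333) + (-2.3333)·(-0.1667) + (1.6667)·(1.8333)) / 5 = -7.3333/5 = -1.4667
  S[Y,Y] = ((-3.1667)·(-3.1667) + (-0.1667)·(-0.1667) + (0.8333)·(0.8333) + (0.8333)·(0.8333) + (-0.1667)·(-0.1667) + (1.8333)·(1.8333)) / 5 = 14.8333/5 = 2.9667

S is symmetric (S[j,i] = S[i,j]). Assembling:

S = [[7.4667, -1.4667],
 [-1.4667, 2.9667]]


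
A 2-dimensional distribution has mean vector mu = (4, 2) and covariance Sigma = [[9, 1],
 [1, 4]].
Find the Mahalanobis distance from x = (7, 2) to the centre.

Step 1 — centre the observation: (x - mu) = (3, 0).

Step 2 — invert Sigma. det(Sigma) = 9·4 - (1)² = 35.
  Sigma^{-1} = (1/det) · [[d, -b], [-b, a]] = [[0.1143, -0.0286],
 [-0.0286, 0.2571]].

Step 3 — form the quadratic (x - mu)^T · Sigma^{-1} · (x - mu):
  Sigma^{-1} · (x - mu) = (0.3429, -0.0857).
  (x - mu)^T · [Sigma^{-1} · (x - mu)] = (3)·(0.3429) + (0)·(-0.0857) = 1.0286.

Step 4 — take square root: d = √(1.0286) ≈ 1.0142.

d(x, mu) = √(1.0286) ≈ 1.0142


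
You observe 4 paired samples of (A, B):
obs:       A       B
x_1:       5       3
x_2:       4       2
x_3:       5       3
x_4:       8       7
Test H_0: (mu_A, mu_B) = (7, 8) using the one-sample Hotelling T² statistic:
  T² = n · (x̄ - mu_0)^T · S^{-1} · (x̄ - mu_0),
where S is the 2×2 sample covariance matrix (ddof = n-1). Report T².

Step 1 — sample mean vector:
  mean(A) = (5 + 4 + 5 + 8) / 4 = 22/4 = 5.5
  mean(B) = (3 + 2 + 3 + 7) / 4 = 15/4 = 3.75
  x̄ = (5.5, 3.75),  deviation x̄ - mu_0 = (5.5, 3.75) - (7, 8) = (-1.5, -4.25).

Step 2 — sample covariance matrix, S[i,j] = (1/(n-1)) · Σ_k (x_{k,i} - mean_i) · (x_{k,j} - mean_j), divisor n-1 = 3:
  S[A,A] = ((-0.5)·(-0.5) + (-1.5)·(-1.5) + (-0.5)·(-0.5) + (2.5)·(2.5)) / 3 = 9/3 = 3
  S[A,B] = ((-0.5)·(-0.75) + (-1.5)·(-1.75) + (-0.5)·(-0.75) + (2.5)·(3.25)) / 3 = 11.5/3 = 3.8333
  S[B,B] = ((-0.75)·(-0.75) + (-1.75)·(-1.75) + (-0.75)·(-0.75) + (3.25)·(3.25)) / 3 = 14.75/3 = 4.9167
  S = [[3, 3.8333],
 [3.8333, 4.9167]].

Step 3 — invert S. det(S) = 3·4.9167 - (3.8333)² = 0.0556.
  S^{-1} = (1/det) · [[d, -b], [-b, a]] = [[88.5, -69],
 [-69, 54]].

Step 4 — quadratic form (x̄ - mu_0)^T · S^{-1} · (x̄ - mu_0):
  S^{-1} · (x̄ - mu_0) = (160.5, -126),
  (x̄ - mu_0)^T · [...] = (-1.5)·(160.5) + (-4.25)·(-126) = 294.75.

Step 5 — scale by n: T² = 4 · 294.75 = 1179.

T² ≈ 1179


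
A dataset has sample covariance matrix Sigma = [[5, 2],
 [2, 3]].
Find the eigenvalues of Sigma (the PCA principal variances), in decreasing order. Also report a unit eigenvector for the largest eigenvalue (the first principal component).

Step 1 — characteristic polynomial of 2×2 Sigma:
  det(Sigma - λI) = λ² - trace · λ + det = 0.
  trace = 5 + 3 = 8, det = 5·3 - (2)² = 11.
Step 2 — discriminant:
  Δ = trace² - 4·det = 64 - 44 = 20.
Step 3 — eigenvalues:
  λ = (trace ± √Δ)/2 = (8 ± 4.4721)/2,
  λ_1 = 6.2361,  λ_2 = 1.7639.

Step 4 — unit eigenvector for λ_1: solve (Sigma - λ_1 I)v = 0. First row:
  (5 - 6.2361)·v_x + (2)·v_y = 0, i.e. (-1.2361)·v_x + (2)·v_y = 0,
  so v ∝ (b, λ_1 - a) = (2, 1.2361) = u.
  ||u|| = √((2)² + (1.2361)²) = √(5.5279) ≈ 2.3511,
  v_1 = u/||u|| ≈ (0.8507, 0.5257) (||v_1|| = 1).

λ_1 = 6.2361,  λ_2 = 1.7639;  v_1 ≈ (0.8507, 0.5257)


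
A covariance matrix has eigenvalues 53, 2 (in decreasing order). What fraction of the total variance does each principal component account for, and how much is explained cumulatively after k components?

Step 1 — total variance = trace(Sigma) = Σ λ_i = 53 + 2 = 55.

Step 2 — fraction explained by component i = λ_i / Σ λ:
  PC1: 53/55 = 0.9636
  PC2: 2/55 = 0.0364

Step 3 — cumulative fraction after k components = (λ_1 + ... + λ_k) / Σ λ:
  k = 1: 53/55 = 0.9636
  k = 2: (53 + 2)/55 = 55/55 = 1

Summary (fraction, with percent):

explained: PC1 0.9636 (96.36%), PC2 0.0364 (3.64%);  cumulative: 0.9636, 1


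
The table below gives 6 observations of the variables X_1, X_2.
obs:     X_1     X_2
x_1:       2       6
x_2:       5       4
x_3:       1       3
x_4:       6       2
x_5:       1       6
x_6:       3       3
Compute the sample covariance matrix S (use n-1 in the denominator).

Step 1 — column means:
  mean(X_1) = (2 + 5 + 1 + 6 + 1 + 3) / 6 = 18/6 = 3
  mean(X_2) = (6 + 4 + 3 + 2 + 6 + 3) / 6 = 24/6 = 4

Step 2 — sample covariance S[i,j] = (1/(n-1)) · Σ_k (x_{k,i} - mean_i) · (x_{k,j} - mean_j), with n-1 = 5.
  S[X_1,X_1] = ((-1)·(-1) + (2)·(2) + (-2)·(-2) + (3)·(3) + (-2)·(-2) + (0)·(0)) / 5 = 22/5 = 4.4
  S[X_1,X_2] = ((-1)·(2) + (2)·(0) + (-2)·(-1) + (3)·(-2) + (-2)·(2) + (0)·(-1)) / 5 = -10/5 = -2
  S[X_2,X_2] = ((2)·(2) + (0)·(0) + (-1)·(-1) + (-2)·(-2) + (2)·(2) + (-1)·(-1)) / 5 = 14/5 = 2.8

S is symmetric (S[j,i] = S[i,j]). Assembling:

S = [[4.4, -2],
 [-2, 2.8]]


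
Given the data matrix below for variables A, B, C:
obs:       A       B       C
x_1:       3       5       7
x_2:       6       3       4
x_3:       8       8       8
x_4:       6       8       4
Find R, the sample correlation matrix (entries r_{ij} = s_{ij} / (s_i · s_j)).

Step 1 — column means:
  mean(A) = (3 + 6 + 8 + 6) / 4 = 23/4 = 5.75
  mean(B) = (5 + 3 + 8 + 8) / 4 = 24/4 = 6
  mean(C) = (7 + 4 + 8 + 4) / 4 = 23/4 = 5.75

Step 2 — sample variances and covariances s[i,j] = (1/(n-1)) · Σ_k (x_{k,i} - mean_i) · (x_{k,j} - mean_j), with n-1 = 3:
  s[A,A] = ((-2.75)·(-2.75) + (0.25)·(0.25) + (2.25)·(2.25) + (0.25)·(0.25)) / 3 = 12.75/3 = 4.25
  s[A,B] = ((-2.75)·(-1) + (0.25)·(-3) + (2.25)·(2) + (0.25)·(2)) / 3 = 7/3 = 2.3333
  s[A,C] = ((-2.75)·(1.25) + (0.25)·(-1.75) + (2.25)·(2.25) + (0.25)·(-1.75)) / 3 = 0.75/3 = 0.25
  s[B,B] = ((-1)·(-1) + (-3)·(-3) + (2)·(2) + (2)·(2)) / 3 = 18/3 = 6
  s[B,C] = ((-1)·(1.25) + (-3)·(-1.75) + (2)·(2.25) + (2)·(-1.75)) / 3 = 5/3 = 1.6667
  s[C,C] = ((1.25)·(1.25) + (-1.75)·(-1.75) + (2.25)·(2.25) + (-1.75)·(-1.75)) / 3 = 12.75/3 = 4.25
  Sample standard deviations s_i = √(s[i,i]):
  s(A) = √(4.25) = 2.0616
  s(B) = √(6) = 2.4495
  s(C) = √(4.25) = 2.0616

Step 3 — r_{ij} = s_{ij} / (s_i · s_j):
  r[A,A] = 1 (diagonal).
  r[A,B] = 2.3333 / (2.0616 · 2.4495) = 2.3333 / 5.0498 = 0.4621
  r[A,C] = 0.25 / (2.0616 · 2.0616) = 0.25 / 4.25 = 0.0588
  r[B,B] = 1 (diagonal).
  r[B,C] = 1.6667 / (2.4495 · 2.0616) = 1.6667 / 5.0498 = 0.33
  r[C,C] = 1 (diagonal).

R is symmetric with unit diagonal. Assembling:

R = [[1, 0.4621, 0.0588],
 [0.4621, 1, 0.33],
 [0.0588, 0.33, 1]]


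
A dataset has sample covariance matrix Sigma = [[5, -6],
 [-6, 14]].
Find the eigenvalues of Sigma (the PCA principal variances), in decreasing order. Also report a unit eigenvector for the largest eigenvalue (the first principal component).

Step 1 — characteristic polynomial of 2×2 Sigma:
  det(Sigma - λI) = λ² - trace · λ + det = 0.
  trace = 5 + 14 = 19, det = 5·14 - (-6)² = 34.
Step 2 — discriminant:
  Δ = trace² - 4·det = 361 - 136 = 225.
Step 3 — eigenvalues:
  λ = (trace ± √Δ)/2 = (19 ± 15)/2,
  λ_1 = 17,  λ_2 = 2.

Step 4 — unit eigenvector for λ_1: solve (Sigma - λ_1 I)v = 0. First row:
  (5 - 17)·v_x + (-6)·v_y = 0, i.e. (-12)·v_x + (-6)·v_y = 0,
  so v ∝ (b, λ_1 - a) = (-6, 12); multiply by -1 so the first entry is positive: u = (6, -12).
  ||u|| = √((6)² + (-12)²) = √(180) ≈ 13.4164,
  v_1 = u/||u|| ≈ (0.4472, -0.8944) (||v_1|| = 1).

λ_1 = 17,  λ_2 = 2;  v_1 ≈ (0.4472, -0.8944)


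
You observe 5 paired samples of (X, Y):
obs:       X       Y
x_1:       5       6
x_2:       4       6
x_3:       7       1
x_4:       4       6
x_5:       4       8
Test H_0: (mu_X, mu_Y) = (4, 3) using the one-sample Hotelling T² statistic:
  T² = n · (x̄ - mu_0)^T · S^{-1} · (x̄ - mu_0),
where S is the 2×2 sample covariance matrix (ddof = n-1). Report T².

Step 1 — sample mean vector:
  mean(X) = (5 + 4 + 7 + 4 + 4) / 5 = 24/5 = 4.8
  mean(Y) = (6 + 6 + 1 + 6 + 8) / 5 = 27/5 = 5.4
  x̄ = (4.8, 5.4),  deviation x̄ - mu_0 = (4.8, 5.4) - (4, 3) = (0.8, 2.4).

Step 2 — sample covariance matrix, S[i,j] = (1/(n-1)) · Σ_k (x_{k,i} - mean_i) · (x_{k,j} - mean_j), divisor n-1 = 4:
  S[X,X] = ((0.2)·(0.2) + (-0.8)·(-0.8) + (2.2)·(2.2) + (-0.8)·(-0.8) + (-0.8)·(-0.8)) / 4 = 6.8/4 = 1.7
  S[X,Y] = ((0.2)·(0.6) + (-0.8)·(0.6) + (2.2)·(-4.4) + (-0.8)·(0.6) + (-0.8)·(2.6)) / 4 = -12.6/4 = -3.15
  S[Y,Y] = ((0.6)·(0.6) + (0.6)·(0.6) + (-4.4)·(-4.4) + (0.6)·(0.6) + (2.6)·(2.6)) / 4 = 27.2/4 = 6.8
  S = [[1.7, -3.15],
 [-3.15, 6.8]].

Step 3 — invert S. det(S) = 1.7·6.8 - (-3.15)² = 1.6375.
  S^{-1} = (1/det) · [[d, -b], [-b, a]] = [[4.1527, 1.9237],
 [1.9237, 1.0382]].

Step 4 — quadratic form (x̄ - mu_0)^T · S^{-1} · (x̄ - mu_0):
  S^{-1} · (x̄ - mu_0) = (7.9389, 4.0305),
  (x̄ - mu_0)^T · [...] = (0.8)·(7.9389) + (2.4)·(4.0305) = 16.0244.

Step 5 — scale by n: T² = 5 · 16.0244 = 80.1221.

T² ≈ 80.1221


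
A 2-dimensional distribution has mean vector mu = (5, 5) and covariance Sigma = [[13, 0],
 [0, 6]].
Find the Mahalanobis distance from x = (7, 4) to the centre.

Step 1 — centre the observation: (x - mu) = (2, -1).

Step 2 — invert Sigma. det(Sigma) = 13·6 - (0)² = 78.
  Sigma^{-1} = (1/det) · [[d, -b], [-b, a]] = [[0.0769, 0],
 [0, 0.1667]].

Step 3 — form the quadratic (x - mu)^T · Sigma^{-1} · (x - mu):
  Sigma^{-1} · (x - mu) = (0.1538, -0.1667).
  (x - mu)^T · [Sigma^{-1} · (x - mu)] = (2)·(0.1538) + (-1)·(-0.1667) = 0.4744.

Step 4 — take square root: d = √(0.4744) ≈ 0.6887.

d(x, mu) = √(0.4744) ≈ 0.6887


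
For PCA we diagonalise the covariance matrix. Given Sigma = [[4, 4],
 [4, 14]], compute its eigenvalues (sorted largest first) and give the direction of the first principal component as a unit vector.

Step 1 — characteristic polynomial of 2×2 Sigma:
  det(Sigma - λI) = λ² - trace · λ + det = 0.
  trace = 4 + 14 = 18, det = 4·14 - (4)² = 40.
Step 2 — discriminant:
  Δ = trace² - 4·det = 324 - 160 = 164.
Step 3 — eigenvalues:
  λ = (trace ± √Δ)/2 = (18 ± 12.8062)/2,
  λ_1 = 15.4031,  λ_2 = 2.5969.

Step 4 — unit eigenvector for λ_1: solve (Sigma - λ_1 I)v = 0. First row:
  (4 - 15.4031)·v_x + (4)·v_y = 0, i.e. (-11.4031)·v_x + (4)·v_y = 0,
  so v ∝ (b, λ_1 - a) = (4, 11.4031) = u.
  ||u|| = √((4)² + (11.4031)²) = √(146.0312) ≈ 12.0843,
  v_1 = u/||u|| ≈ (0.331, 0.9436) (||v_1|| = 1).

λ_1 = 15.4031,  λ_2 = 2.5969;  v_1 ≈ (0.331, 0.9436)


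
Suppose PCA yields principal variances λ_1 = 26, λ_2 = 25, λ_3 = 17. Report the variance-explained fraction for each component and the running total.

Step 1 — total variance = trace(Sigma) = Σ λ_i = 26 + 25 + 17 = 68.

Step 2 — fraction explained by component i = λ_i / Σ λ:
  PC1: 26/68 = 0.3824
  PC2: 25/68 = 0.3676
  PC3: 17/68 = 0.25

Step 3 — cumulative fraction after k components = (λ_1 + ... + λ_k) / Σ λ:
  k = 1: 26/68 = 0.3824
  k = 2: (26 + 25)/68 = 51/68 = 0.75
  k = 3: (26 + 25 + 17)/68 = 68/68 = 1

Summary (fraction, with percent):

explained: PC1 0.3824 (38.24%), PC2 0.3676 (36.76%), PC3 0.25 (25%);  cumulative: 0.3824, 0.75, 1


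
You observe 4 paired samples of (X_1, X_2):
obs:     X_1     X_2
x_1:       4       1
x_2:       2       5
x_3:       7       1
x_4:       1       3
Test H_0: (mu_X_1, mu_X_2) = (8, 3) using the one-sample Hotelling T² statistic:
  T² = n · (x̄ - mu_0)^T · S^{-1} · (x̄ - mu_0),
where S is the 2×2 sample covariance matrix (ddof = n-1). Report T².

Step 1 — sample mean vector:
  mean(X_1) = (4 + 2 + 7 + 1) / 4 = 14/4 = 3.5
  mean(X_2) = (1 + 5 + 1 + 3) / 4 = 10/4 = 2.5
  x̄ = (3.5, 2.5),  deviation x̄ - mu_0 = (3.5, 2.5) - (8, 3) = (-4.5, -0.5).

Step 2 — sample covariance matrix, S[i,j] = (1/(n-1)) · Σ_k (x_{k,i} - mean_i) · (x_{k,j} - mean_j), divisor n-1 = 3:
  S[X_1,X_1] = ((0.5)·(0.5) + (-1.5)·(-1.5) + (3.5)·(3.5) + (-2.5)·(-2.5)) / 3 = 21/3 = 7
  S[X_1,X_2] = ((0.5)·(-1.5) + (-1.5)·(2.5) + (3.5)·(-1.5) + (-2.5)·(0.5)) / 3 = -11/3 = -3.6667
  S[X_2,X_2] = ((-1.5)·(-1.5) + (2.5)·(2.5) + (-1.5)·(-1.5) + (0.5)·(0.5)) / 3 = 11/3 = 3.6667
  S = [[7, -3.6667],
 [-3.6667, 3.6667]].

Step 3 — invert S. det(S) = 7·3.6667 - (-3.6667)² = 12.2222.
  S^{-1} = (1/det) · [[d, -b], [-b, a]] = [[0.3, 0.3],
 [0.3, 0.5727]].

Step 4 — quadratic form (x̄ - mu_0)^T · S^{-1} · (x̄ - mu_0):
  S^{-1} · (x̄ - mu_0) = (-1.5, -1.6364),
  (x̄ - mu_0)^T · [...] = (-4.5)·(-1.5) + (-0.5)·(-1.6364) = 7.5682.

Step 5 — scale by n: T² = 4 · 7.5682 = 30.2727.

T² ≈ 30.2727
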